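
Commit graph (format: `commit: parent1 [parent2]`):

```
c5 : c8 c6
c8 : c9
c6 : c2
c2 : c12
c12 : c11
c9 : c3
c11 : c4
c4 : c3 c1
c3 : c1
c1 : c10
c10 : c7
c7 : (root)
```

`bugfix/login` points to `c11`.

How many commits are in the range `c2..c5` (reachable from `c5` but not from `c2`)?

Reachable from c5: {c1, c10, c11, c12, c2, c3, c4, c5, c6, c7, c8, c9}.
Reachable from c2: {c1, c10, c11, c12, c2, c3, c4, c7}.
In c5's history but not c2's: {c5, c6, c8, c9} — 4 commits.

4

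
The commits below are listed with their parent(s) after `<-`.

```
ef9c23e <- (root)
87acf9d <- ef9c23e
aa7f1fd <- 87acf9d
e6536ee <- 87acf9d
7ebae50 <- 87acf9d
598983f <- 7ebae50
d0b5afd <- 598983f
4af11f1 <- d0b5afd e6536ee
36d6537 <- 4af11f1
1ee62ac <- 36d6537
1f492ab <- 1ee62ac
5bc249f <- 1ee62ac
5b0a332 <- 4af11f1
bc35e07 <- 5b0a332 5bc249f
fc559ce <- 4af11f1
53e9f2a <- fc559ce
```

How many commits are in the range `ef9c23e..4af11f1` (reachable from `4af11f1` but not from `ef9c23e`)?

6

Reachable from 4af11f1: {4af11f1, 598983f, 7ebae50, 87acf9d, d0b5afd, e6536ee, ef9c23e}.
Reachable from ef9c23e: {ef9c23e}.
In 4af11f1's history but not ef9c23e's: {4af11f1, 598983f, 7ebae50, 87acf9d, d0b5afd, e6536ee} — 6 commits.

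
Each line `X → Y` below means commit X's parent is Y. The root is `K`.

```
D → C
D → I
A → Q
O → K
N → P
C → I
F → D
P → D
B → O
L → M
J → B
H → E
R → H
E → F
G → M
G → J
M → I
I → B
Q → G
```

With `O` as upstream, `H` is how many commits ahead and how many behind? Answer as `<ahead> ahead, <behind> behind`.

7 ahead, 0 behind

Reachable from H: {B, C, D, E, F, H, I, K, O}.
Reachable from O: {K, O}.
Only in H's history (ahead): {B, C, D, E, F, H, I} — 7.
Only in O's history (behind): {} — 0.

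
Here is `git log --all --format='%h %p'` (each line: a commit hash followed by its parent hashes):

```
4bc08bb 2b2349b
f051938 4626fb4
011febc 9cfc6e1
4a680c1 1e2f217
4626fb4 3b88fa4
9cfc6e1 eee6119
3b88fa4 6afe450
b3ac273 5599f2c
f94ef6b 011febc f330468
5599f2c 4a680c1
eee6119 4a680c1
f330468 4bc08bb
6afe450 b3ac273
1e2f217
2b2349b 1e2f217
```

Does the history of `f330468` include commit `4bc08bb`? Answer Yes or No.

Ancestors of f330468 (commits reachable by following parents): {1e2f217, 2b2349b, 4bc08bb, f330468}.
4bc08bb is in that set, so it is an ancestor of f330468.

Yes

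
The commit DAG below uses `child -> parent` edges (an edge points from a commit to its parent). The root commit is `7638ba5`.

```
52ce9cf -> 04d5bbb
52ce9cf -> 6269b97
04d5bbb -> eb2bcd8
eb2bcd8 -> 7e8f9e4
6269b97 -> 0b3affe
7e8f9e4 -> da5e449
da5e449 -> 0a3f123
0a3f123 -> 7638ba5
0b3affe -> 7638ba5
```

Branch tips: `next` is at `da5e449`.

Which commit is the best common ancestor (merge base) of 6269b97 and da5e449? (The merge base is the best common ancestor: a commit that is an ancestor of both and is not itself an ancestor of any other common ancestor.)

Ancestors of 6269b97: {0b3affe, 6269b97, 7638ba5}.
Ancestors of da5e449: {0a3f123, 7638ba5, da5e449}.
Common ancestors: {7638ba5}.
The only common ancestor is 7638ba5, so it is the merge base.

7638ba5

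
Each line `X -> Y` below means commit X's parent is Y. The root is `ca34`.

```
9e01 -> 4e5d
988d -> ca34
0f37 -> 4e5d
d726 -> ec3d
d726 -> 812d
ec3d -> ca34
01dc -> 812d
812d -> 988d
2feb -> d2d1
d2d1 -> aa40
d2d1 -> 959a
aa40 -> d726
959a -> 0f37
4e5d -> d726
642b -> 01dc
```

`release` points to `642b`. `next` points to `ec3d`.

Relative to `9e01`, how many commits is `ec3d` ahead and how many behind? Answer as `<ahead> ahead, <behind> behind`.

0 ahead, 5 behind

Reachable from ec3d: {ca34, ec3d}.
Reachable from 9e01: {4e5d, 812d, 988d, 9e01, ca34, d726, ec3d}.
Only in ec3d's history (ahead): {} — 0.
Only in 9e01's history (behind): {4e5d, 812d, 988d, 9e01, d726} — 5.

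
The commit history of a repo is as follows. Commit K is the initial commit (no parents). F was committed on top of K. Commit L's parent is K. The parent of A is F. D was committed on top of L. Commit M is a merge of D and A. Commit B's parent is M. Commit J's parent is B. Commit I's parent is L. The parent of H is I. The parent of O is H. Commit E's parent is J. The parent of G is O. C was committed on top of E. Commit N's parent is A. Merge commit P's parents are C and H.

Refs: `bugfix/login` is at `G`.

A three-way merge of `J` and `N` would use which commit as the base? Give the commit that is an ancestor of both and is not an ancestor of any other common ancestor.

A

Ancestors of J: {A, B, D, F, J, K, L, M}.
Ancestors of N: {A, F, K, N}.
Common ancestors: {A, F, K}.
Among these, A is not an ancestor of any other common ancestor — it is the merge base.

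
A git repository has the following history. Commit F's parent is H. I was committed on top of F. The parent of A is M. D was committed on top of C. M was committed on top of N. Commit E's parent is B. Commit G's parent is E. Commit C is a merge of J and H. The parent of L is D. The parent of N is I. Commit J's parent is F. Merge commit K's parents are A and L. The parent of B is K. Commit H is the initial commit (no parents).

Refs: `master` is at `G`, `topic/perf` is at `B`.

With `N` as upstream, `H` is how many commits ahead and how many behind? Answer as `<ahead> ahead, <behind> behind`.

0 ahead, 3 behind

Reachable from H: {H}.
Reachable from N: {F, H, I, N}.
Only in H's history (ahead): {} — 0.
Only in N's history (behind): {F, I, N} — 3.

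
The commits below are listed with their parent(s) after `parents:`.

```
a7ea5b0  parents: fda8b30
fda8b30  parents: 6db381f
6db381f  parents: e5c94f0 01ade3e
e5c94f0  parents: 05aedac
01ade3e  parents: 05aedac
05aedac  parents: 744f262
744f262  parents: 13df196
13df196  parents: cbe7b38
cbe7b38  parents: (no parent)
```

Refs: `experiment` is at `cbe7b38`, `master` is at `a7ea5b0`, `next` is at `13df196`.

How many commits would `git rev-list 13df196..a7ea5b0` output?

7

Reachable from a7ea5b0: {01ade3e, 05aedac, 13df196, 6db381f, 744f262, a7ea5b0, cbe7b38, e5c94f0, fda8b30}.
Reachable from 13df196: {13df196, cbe7b38}.
In a7ea5b0's history but not 13df196's: {01ade3e, 05aedac, 6db381f, 744f262, a7ea5b0, e5c94f0, fda8b30} — 7 commits.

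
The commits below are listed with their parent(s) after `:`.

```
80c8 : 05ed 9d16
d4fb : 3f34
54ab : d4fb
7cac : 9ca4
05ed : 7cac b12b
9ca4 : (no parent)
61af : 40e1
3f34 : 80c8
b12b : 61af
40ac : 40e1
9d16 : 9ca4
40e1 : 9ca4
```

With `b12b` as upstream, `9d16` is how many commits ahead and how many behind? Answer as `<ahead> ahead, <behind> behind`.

1 ahead, 3 behind

Reachable from 9d16: {9ca4, 9d16}.
Reachable from b12b: {40e1, 61af, 9ca4, b12b}.
Only in 9d16's history (ahead): {9d16} — 1.
Only in b12b's history (behind): {40e1, 61af, b12b} — 3.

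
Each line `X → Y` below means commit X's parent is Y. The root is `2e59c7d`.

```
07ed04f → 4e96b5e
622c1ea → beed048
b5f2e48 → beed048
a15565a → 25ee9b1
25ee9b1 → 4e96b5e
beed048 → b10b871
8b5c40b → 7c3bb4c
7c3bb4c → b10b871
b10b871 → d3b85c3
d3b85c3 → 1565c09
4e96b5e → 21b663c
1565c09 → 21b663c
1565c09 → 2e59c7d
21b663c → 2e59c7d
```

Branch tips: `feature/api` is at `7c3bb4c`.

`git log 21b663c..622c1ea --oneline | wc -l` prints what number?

Reachable from 622c1ea: {1565c09, 21b663c, 2e59c7d, 622c1ea, b10b871, beed048, d3b85c3}.
Reachable from 21b663c: {21b663c, 2e59c7d}.
In 622c1ea's history but not 21b663c's: {1565c09, 622c1ea, b10b871, beed048, d3b85c3} — 5 commits.

5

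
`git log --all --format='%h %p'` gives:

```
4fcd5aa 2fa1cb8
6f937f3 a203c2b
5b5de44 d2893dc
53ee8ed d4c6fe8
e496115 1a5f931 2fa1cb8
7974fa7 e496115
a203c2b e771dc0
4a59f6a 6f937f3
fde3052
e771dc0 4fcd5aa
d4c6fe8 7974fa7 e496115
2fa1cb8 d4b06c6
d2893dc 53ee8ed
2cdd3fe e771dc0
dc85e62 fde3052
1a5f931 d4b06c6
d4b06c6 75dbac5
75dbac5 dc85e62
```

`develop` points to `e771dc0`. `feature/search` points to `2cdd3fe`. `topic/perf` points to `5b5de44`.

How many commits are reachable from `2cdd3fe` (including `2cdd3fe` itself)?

8

Walking parent pointers from 2cdd3fe: reachable set = {2cdd3fe, 2fa1cb8, 4fcd5aa, 75dbac5, d4b06c6, dc85e62, e771dc0, fde3052}.
That is 8 commits.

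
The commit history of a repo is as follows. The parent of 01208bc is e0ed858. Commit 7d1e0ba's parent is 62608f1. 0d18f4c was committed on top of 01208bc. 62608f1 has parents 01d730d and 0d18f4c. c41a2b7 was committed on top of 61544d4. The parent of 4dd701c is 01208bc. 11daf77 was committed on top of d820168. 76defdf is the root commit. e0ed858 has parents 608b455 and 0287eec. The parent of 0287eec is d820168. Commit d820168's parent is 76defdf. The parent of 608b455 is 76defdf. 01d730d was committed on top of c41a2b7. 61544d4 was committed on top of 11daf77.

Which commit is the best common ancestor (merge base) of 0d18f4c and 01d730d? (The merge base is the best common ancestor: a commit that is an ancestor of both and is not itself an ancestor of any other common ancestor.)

d820168

Ancestors of 0d18f4c: {01208bc, 0287eec, 0d18f4c, 608b455, 76defdf, d820168, e0ed858}.
Ancestors of 01d730d: {01d730d, 11daf77, 61544d4, 76defdf, c41a2b7, d820168}.
Common ancestors: {76defdf, d820168}.
Among these, d820168 is not an ancestor of any other common ancestor — it is the merge base.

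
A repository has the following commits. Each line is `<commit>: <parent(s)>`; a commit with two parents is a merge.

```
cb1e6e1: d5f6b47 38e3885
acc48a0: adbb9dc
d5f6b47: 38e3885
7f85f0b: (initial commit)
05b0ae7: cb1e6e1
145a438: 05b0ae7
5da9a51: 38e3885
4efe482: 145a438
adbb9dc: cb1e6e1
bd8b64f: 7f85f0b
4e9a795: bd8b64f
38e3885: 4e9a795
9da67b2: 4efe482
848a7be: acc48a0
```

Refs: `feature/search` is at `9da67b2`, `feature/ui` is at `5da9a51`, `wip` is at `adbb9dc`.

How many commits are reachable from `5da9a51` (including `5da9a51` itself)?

Walking parent pointers from 5da9a51: reachable set = {38e3885, 4e9a795, 5da9a51, 7f85f0b, bd8b64f}.
That is 5 commits.

5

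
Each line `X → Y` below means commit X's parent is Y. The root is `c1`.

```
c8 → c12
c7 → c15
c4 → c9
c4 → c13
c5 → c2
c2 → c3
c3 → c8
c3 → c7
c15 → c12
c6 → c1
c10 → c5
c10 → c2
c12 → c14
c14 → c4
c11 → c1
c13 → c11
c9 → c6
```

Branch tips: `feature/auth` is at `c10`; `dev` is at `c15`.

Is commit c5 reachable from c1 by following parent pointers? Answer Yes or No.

No

Ancestors of c1: {c1}.
c5 is not in that set, so it is not an ancestor of c1.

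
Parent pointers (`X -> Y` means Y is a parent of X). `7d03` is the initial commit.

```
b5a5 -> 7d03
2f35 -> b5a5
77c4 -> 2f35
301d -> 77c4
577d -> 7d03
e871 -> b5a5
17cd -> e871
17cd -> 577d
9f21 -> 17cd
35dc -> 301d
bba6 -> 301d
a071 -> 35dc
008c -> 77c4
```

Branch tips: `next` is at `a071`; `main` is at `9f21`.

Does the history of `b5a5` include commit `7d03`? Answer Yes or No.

Ancestors of b5a5 (commits reachable by following parents): {7d03, b5a5}.
7d03 is in that set, so it is an ancestor of b5a5.

Yes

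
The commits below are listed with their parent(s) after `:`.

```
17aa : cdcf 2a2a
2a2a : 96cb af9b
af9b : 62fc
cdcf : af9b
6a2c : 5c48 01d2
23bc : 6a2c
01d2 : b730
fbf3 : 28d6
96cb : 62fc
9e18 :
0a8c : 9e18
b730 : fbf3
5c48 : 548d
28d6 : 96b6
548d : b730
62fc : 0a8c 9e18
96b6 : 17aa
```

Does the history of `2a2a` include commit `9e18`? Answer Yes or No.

Yes

Ancestors of 2a2a (commits reachable by following parents): {0a8c, 2a2a, 62fc, 96cb, 9e18, af9b}.
9e18 is in that set, so it is an ancestor of 2a2a.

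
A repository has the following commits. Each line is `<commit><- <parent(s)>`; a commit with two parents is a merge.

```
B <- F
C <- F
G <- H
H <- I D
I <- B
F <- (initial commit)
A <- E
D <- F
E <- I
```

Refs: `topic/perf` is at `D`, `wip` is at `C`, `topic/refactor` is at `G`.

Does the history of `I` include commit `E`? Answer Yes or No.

Ancestors of I: {B, F, I}.
E is not in that set, so it is not an ancestor of I.

No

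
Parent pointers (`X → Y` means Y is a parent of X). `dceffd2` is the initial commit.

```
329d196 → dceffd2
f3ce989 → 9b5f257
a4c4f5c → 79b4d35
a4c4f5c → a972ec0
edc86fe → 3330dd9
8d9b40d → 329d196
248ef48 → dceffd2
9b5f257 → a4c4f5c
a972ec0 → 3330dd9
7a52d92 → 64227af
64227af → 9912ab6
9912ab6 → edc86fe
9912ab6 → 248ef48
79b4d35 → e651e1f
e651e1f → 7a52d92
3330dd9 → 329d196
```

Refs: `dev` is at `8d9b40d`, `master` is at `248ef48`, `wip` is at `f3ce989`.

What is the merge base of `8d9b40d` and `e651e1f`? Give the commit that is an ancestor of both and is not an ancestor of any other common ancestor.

329d196

Ancestors of 8d9b40d: {329d196, 8d9b40d, dceffd2}.
Ancestors of e651e1f: {248ef48, 329d196, 3330dd9, 64227af, 7a52d92, 9912ab6, dceffd2, e651e1f, edc86fe}.
Common ancestors: {329d196, dceffd2}.
Among these, 329d196 is not an ancestor of any other common ancestor — it is the merge base.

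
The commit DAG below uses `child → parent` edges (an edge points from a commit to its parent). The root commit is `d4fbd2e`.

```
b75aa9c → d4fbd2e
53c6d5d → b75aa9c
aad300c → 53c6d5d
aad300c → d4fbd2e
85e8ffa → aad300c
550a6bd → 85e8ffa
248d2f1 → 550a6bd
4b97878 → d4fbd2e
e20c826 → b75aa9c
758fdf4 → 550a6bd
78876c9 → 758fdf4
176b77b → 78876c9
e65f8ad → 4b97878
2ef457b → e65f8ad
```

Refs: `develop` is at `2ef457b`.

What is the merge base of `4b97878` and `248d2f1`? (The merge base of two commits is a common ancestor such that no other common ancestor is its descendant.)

d4fbd2e

Ancestors of 4b97878: {4b97878, d4fbd2e}.
Ancestors of 248d2f1: {248d2f1, 53c6d5d, 550a6bd, 85e8ffa, aad300c, b75aa9c, d4fbd2e}.
Common ancestors: {d4fbd2e}.
The only common ancestor is d4fbd2e, so it is the merge base.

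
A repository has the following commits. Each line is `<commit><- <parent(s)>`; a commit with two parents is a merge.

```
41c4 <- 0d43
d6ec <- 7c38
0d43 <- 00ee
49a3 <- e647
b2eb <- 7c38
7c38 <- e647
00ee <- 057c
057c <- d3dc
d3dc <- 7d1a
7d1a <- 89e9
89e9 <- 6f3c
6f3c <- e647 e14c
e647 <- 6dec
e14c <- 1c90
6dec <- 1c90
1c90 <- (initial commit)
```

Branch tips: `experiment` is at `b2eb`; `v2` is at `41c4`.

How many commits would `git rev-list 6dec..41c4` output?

10

Reachable from 41c4: {00ee, 057c, 0d43, 1c90, 41c4, 6dec, 6f3c, 7d1a, 89e9, d3dc, e14c, e647}.
Reachable from 6dec: {1c90, 6dec}.
In 41c4's history but not 6dec's: {00ee, 057c, 0d43, 41c4, 6f3c, 7d1a, 89e9, d3dc, e14c, e647} — 10 commits.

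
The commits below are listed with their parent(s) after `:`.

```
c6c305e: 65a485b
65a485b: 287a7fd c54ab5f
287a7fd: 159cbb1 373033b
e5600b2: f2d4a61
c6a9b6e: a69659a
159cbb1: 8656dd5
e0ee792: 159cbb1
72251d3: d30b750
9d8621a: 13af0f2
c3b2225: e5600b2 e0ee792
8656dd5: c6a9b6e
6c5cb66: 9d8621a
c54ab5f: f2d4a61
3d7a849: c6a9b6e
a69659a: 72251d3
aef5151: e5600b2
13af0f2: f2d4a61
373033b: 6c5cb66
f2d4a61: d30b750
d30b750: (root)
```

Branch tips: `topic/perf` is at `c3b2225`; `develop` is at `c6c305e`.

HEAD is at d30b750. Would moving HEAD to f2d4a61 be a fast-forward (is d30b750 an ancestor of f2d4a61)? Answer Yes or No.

A fast-forward from d30b750 to f2d4a61 is possible iff d30b750 is an ancestor of f2d4a61.
Ancestors of f2d4a61: {d30b750, f2d4a61}.
d30b750 is among them, so fast-forward is possible.

Yes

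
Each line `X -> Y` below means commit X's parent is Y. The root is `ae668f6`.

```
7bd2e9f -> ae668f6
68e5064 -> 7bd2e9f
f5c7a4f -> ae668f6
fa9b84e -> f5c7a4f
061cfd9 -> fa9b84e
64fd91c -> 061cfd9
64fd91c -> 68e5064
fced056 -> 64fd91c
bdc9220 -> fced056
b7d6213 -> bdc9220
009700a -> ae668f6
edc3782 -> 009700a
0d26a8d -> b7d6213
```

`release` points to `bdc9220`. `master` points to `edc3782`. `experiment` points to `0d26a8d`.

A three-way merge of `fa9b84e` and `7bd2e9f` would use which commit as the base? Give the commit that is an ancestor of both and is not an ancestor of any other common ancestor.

Ancestors of fa9b84e: {ae668f6, f5c7a4f, fa9b84e}.
Ancestors of 7bd2e9f: {7bd2e9f, ae668f6}.
Common ancestors: {ae668f6}.
The only common ancestor is ae668f6, so it is the merge base.

ae668f6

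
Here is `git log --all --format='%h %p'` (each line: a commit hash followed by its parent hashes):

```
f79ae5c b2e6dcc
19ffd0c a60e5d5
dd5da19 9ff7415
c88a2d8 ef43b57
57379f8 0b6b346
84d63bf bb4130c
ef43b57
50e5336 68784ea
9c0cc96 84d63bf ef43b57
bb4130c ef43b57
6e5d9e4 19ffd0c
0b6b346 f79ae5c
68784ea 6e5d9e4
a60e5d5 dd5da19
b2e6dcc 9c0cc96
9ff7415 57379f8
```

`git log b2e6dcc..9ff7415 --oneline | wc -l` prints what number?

4

Reachable from 9ff7415: {0b6b346, 57379f8, 84d63bf, 9c0cc96, 9ff7415, b2e6dcc, bb4130c, ef43b57, f79ae5c}.
Reachable from b2e6dcc: {84d63bf, 9c0cc96, b2e6dcc, bb4130c, ef43b57}.
In 9ff7415's history but not b2e6dcc's: {0b6b346, 57379f8, 9ff7415, f79ae5c} — 4 commits.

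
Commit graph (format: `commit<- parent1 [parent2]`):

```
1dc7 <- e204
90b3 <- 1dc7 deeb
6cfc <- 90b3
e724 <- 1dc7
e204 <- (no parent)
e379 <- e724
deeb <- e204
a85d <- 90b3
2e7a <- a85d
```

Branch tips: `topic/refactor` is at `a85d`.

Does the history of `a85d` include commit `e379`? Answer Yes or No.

Ancestors of a85d: {1dc7, 90b3, a85d, deeb, e204}.
e379 is not in that set, so it is not an ancestor of a85d.

No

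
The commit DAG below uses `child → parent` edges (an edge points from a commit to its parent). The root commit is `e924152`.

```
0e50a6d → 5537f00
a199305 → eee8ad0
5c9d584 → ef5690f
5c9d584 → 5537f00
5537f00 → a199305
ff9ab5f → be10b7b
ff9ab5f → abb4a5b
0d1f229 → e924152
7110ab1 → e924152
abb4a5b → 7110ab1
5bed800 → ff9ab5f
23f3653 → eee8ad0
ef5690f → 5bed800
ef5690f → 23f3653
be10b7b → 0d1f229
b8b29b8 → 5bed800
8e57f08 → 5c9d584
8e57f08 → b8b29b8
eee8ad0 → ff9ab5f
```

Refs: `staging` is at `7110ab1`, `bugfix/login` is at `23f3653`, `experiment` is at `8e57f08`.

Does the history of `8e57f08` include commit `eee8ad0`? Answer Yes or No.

Yes

Ancestors of 8e57f08 (commits reachable by following parents): {0d1f229, 23f3653, 5537f00, 5bed800, 5c9d584, 7110ab1, 8e57f08, a199305, abb4a5b, b8b29b8, be10b7b, e924152, eee8ad0, ef5690f, ff9ab5f}.
eee8ad0 is in that set, so it is an ancestor of 8e57f08.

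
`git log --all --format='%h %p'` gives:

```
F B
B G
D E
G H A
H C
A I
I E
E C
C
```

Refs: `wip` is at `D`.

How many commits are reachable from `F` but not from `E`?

6

Reachable from F: {A, B, C, E, F, G, H, I}.
Reachable from E: {C, E}.
In F's history but not E's: {A, B, F, G, H, I} — 6 commits.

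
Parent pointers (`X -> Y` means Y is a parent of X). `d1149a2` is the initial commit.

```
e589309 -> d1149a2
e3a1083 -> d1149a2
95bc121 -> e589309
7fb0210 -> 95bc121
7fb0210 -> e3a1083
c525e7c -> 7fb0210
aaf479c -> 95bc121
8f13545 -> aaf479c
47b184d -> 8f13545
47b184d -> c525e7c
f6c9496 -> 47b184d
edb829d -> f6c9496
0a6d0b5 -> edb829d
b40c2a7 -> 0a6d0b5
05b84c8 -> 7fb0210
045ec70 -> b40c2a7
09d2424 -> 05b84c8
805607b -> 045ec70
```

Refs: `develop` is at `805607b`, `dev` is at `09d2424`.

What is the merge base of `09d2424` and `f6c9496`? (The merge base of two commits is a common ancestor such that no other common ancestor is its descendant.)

7fb0210

Ancestors of 09d2424: {05b84c8, 09d2424, 7fb0210, 95bc121, d1149a2, e3a1083, e589309}.
Ancestors of f6c9496: {47b184d, 7fb0210, 8f13545, 95bc121, aaf479c, c525e7c, d1149a2, e3a1083, e589309, f6c9496}.
Common ancestors: {7fb0210, 95bc121, d1149a2, e3a1083, e589309}.
Among these, 7fb0210 is not an ancestor of any other common ancestor — it is the merge base.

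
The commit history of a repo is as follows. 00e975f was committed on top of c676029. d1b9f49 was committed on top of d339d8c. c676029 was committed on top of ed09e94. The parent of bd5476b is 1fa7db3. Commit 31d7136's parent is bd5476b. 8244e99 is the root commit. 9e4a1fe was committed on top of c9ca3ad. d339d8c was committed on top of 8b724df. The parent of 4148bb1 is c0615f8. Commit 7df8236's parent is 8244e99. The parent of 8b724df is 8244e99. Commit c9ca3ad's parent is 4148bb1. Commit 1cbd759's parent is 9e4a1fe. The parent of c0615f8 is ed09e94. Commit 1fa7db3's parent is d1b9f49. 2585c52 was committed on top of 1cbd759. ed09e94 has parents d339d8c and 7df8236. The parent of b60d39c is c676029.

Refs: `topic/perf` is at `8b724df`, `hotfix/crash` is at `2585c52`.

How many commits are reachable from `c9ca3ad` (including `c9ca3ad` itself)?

Walking parent pointers from c9ca3ad: reachable set = {4148bb1, 7df8236, 8244e99, 8b724df, c0615f8, c9ca3ad, d339d8c, ed09e94}.
That is 8 commits.

8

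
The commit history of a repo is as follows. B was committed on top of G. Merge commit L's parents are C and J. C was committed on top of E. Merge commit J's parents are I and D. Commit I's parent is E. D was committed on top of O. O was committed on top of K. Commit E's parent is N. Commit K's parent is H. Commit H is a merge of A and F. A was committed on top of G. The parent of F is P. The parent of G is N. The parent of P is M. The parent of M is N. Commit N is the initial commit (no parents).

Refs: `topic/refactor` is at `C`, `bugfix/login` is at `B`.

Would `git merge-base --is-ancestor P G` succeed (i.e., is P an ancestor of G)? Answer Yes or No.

No

Ancestors of G: {G, N}.
P is not in that set, so it is not an ancestor of G.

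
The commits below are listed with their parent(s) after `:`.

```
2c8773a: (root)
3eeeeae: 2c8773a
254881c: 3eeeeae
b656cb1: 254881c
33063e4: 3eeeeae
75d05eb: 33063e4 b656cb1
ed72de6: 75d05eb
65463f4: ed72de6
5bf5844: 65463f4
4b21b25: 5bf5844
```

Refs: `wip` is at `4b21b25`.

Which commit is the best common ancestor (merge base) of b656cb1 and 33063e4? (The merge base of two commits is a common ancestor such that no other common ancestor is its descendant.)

Ancestors of b656cb1: {254881c, 2c8773a, 3eeeeae, b656cb1}.
Ancestors of 33063e4: {2c8773a, 33063e4, 3eeeeae}.
Common ancestors: {2c8773a, 3eeeeae}.
Among these, 3eeeeae is not an ancestor of any other common ancestor — it is the merge base.

3eeeeae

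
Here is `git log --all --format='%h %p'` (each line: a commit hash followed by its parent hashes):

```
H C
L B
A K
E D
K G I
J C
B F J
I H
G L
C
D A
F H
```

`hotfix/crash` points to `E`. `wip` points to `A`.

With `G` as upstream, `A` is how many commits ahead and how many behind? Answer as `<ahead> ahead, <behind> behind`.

Reachable from A: {A, B, C, F, G, H, I, J, K, L}.
Reachable from G: {B, C, F, G, H, J, L}.
Only in A's history (ahead): {A, I, K} — 3.
Only in G's history (behind): {} — 0.

3 ahead, 0 behind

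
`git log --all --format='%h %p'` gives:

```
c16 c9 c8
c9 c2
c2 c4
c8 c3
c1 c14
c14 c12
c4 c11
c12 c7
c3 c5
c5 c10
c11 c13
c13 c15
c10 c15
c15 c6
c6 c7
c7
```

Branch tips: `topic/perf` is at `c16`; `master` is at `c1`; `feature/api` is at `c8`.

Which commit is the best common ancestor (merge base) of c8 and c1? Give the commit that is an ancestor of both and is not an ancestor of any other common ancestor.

Ancestors of c8: {c10, c15, c3, c5, c6, c7, c8}.
Ancestors of c1: {c1, c12, c14, c7}.
Common ancestors: {c7}.
The only common ancestor is c7, so it is the merge base.

c7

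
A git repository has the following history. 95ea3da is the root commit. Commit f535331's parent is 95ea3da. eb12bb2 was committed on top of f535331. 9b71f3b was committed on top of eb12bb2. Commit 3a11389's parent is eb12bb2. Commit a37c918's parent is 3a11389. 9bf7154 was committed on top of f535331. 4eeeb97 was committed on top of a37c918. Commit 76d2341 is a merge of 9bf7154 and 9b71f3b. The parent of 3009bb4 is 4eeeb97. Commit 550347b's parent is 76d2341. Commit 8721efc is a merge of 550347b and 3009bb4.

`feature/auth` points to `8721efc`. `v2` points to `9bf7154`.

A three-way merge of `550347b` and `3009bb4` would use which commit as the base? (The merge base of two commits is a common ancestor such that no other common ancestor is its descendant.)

Ancestors of 550347b: {550347b, 76d2341, 95ea3da, 9b71f3b, 9bf7154, eb12bb2, f535331}.
Ancestors of 3009bb4: {3009bb4, 3a11389, 4eeeb97, 95ea3da, a37c918, eb12bb2, f535331}.
Common ancestors: {95ea3da, eb12bb2, f535331}.
Among these, eb12bb2 is not an ancestor of any other common ancestor — it is the merge base.

eb12bb2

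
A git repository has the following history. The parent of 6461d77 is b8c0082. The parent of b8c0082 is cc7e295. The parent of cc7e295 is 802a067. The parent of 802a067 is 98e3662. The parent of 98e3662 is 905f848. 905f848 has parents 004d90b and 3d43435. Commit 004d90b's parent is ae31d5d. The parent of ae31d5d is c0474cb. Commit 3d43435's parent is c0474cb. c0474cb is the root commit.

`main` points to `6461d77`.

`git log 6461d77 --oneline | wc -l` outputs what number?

Walking parent pointers from 6461d77: reachable set = {004d90b, 3d43435, 6461d77, 802a067, 905f848, 98e3662, ae31d5d, b8c0082, c0474cb, cc7e295}.
That is 10 commits.

10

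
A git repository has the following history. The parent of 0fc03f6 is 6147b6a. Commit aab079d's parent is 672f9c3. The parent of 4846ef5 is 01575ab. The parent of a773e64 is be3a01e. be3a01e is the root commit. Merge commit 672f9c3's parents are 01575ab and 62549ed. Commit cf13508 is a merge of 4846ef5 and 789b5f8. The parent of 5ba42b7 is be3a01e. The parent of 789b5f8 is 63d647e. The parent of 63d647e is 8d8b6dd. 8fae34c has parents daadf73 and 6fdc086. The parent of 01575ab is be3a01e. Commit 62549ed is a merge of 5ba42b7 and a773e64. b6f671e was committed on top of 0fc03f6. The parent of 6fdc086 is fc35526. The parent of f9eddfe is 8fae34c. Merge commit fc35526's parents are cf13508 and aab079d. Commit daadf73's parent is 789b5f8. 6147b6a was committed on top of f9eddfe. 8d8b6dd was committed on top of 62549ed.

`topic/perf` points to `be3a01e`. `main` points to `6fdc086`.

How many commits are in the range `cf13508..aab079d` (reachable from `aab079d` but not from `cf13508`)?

Reachable from aab079d: {01575ab, 5ba42b7, 62549ed, 672f9c3, a773e64, aab079d, be3a01e}.
Reachable from cf13508: {01575ab, 4846ef5, 5ba42b7, 62549ed, 63d647e, 789b5f8, 8d8b6dd, a773e64, be3a01e, cf13508}.
In aab079d's history but not cf13508's: {672f9c3, aab079d} — 2 commits.

2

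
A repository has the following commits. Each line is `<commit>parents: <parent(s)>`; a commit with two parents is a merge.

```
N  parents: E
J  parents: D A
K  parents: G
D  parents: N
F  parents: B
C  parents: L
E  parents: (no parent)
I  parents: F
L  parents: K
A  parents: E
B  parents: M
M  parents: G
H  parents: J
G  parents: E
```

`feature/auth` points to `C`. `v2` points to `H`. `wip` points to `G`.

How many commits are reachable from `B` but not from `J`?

3

Reachable from B: {B, E, G, M}.
Reachable from J: {A, D, E, J, N}.
In B's history but not J's: {B, G, M} — 3 commits.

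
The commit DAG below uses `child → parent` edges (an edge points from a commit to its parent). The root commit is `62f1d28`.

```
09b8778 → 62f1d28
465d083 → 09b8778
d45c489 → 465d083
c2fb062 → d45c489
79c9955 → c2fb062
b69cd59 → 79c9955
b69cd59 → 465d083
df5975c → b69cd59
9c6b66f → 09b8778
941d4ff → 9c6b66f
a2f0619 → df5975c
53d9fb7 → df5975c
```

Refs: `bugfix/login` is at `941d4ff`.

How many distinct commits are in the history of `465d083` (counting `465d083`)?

3

Walking parent pointers from 465d083: reachable set = {09b8778, 465d083, 62f1d28}.
That is 3 commits.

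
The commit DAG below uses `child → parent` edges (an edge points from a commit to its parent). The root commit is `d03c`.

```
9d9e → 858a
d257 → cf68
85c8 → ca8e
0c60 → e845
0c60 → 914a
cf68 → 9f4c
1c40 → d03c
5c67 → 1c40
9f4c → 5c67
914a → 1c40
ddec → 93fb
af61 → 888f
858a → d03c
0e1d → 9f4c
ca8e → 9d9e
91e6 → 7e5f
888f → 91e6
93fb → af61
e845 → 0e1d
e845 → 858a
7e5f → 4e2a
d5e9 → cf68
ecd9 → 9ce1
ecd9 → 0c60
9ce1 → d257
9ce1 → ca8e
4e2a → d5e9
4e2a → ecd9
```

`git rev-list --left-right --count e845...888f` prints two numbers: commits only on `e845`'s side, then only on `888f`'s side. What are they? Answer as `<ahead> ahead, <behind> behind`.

0 ahead, 13 behind

Reachable from e845: {0e1d, 1c40, 5c67, 858a, 9f4c, d03c, e845}.
Reachable from 888f: {0c60, 0e1d, 1c40, 4e2a, 5c67, 7e5f, 858a, 888f, 914a, 91e6, 9ce1, 9d9e, 9f4c, ca8e, cf68, d03c, d257, d5e9, e845, ecd9}.
Only in e845's history (ahead): {} — 0.
Only in 888f's history (behind): {0c60, 4e2a, 7e5f, 888f, 914a, 91e6, 9ce1, 9d9e, ca8e, cf68, d257, d5e9, ecd9} — 13.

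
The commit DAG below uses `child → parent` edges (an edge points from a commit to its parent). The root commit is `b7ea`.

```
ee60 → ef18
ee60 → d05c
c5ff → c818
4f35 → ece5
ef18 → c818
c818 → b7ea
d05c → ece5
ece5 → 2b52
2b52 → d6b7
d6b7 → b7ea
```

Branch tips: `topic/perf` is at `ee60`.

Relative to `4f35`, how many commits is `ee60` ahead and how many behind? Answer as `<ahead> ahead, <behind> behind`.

Reachable from ee60: {2b52, b7ea, c818, d05c, d6b7, ece5, ee60, ef18}.
Reachable from 4f35: {2b52, 4f35, b7ea, d6b7, ece5}.
Only in ee60's history (ahead): {c818, d05c, ee60, ef18} — 4.
Only in 4f35's history (behind): {4f35} — 1.

4 ahead, 1 behind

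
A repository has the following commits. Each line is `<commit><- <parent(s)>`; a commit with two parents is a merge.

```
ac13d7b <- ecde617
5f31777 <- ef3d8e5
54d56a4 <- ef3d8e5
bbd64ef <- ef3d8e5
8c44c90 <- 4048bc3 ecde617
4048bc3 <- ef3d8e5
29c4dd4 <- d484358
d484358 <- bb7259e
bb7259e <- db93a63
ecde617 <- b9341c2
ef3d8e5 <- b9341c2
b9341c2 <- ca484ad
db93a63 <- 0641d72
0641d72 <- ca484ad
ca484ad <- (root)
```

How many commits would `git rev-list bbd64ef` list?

4

Walking parent pointers from bbd64ef: reachable set = {b9341c2, bbd64ef, ca484ad, ef3d8e5}.
That is 4 commits.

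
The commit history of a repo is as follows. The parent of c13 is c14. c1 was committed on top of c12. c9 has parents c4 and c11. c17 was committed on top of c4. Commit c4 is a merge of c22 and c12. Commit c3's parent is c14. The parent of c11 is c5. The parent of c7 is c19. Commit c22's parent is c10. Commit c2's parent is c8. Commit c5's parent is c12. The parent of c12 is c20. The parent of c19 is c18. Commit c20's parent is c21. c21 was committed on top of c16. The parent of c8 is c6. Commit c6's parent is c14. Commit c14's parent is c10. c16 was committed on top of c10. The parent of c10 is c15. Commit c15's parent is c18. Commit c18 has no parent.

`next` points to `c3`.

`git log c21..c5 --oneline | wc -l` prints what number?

Reachable from c5: {c10, c12, c15, c16, c18, c20, c21, c5}.
Reachable from c21: {c10, c15, c16, c18, c21}.
In c5's history but not c21's: {c12, c20, c5} — 3 commits.

3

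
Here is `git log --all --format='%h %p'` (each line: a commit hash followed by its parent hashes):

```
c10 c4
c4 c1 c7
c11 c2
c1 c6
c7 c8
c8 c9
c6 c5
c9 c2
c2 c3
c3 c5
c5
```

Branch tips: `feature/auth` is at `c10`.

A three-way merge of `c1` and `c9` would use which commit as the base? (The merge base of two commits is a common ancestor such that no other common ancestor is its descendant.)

Ancestors of c1: {c1, c5, c6}.
Ancestors of c9: {c2, c3, c5, c9}.
Common ancestors: {c5}.
The only common ancestor is c5, so it is the merge base.

c5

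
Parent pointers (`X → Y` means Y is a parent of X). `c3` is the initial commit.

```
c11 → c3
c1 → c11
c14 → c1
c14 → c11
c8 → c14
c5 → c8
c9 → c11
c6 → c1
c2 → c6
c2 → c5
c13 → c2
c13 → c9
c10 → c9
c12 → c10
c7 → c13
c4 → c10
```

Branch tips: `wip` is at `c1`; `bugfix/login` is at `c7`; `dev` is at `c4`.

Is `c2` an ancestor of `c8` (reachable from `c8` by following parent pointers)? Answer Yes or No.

Ancestors of c8: {c1, c11, c14, c3, c8}.
c2 is not in that set, so it is not an ancestor of c8.

No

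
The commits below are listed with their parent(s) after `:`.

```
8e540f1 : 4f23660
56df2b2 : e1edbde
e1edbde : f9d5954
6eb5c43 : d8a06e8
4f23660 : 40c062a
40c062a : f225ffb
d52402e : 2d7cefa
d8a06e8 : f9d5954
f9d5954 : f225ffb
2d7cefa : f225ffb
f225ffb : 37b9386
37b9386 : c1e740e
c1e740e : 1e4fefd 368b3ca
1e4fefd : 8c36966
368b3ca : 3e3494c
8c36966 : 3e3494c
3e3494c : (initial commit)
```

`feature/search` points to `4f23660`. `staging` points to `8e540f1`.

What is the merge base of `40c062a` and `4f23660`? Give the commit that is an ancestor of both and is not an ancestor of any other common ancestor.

40c062a

Ancestors of 40c062a: {1e4fefd, 368b3ca, 37b9386, 3e3494c, 40c062a, 8c36966, c1e740e, f225ffb}.
Ancestors of 4f23660: {1e4fefd, 368b3ca, 37b9386, 3e3494c, 40c062a, 4f23660, 8c36966, c1e740e, f225ffb}.
Common ancestors: {1e4fefd, 368b3ca, 37b9386, 3e3494c, 40c062a, 8c36966, c1e740e, f225ffb}.
Among these, 40c062a is not an ancestor of any other common ancestor — it is the merge base.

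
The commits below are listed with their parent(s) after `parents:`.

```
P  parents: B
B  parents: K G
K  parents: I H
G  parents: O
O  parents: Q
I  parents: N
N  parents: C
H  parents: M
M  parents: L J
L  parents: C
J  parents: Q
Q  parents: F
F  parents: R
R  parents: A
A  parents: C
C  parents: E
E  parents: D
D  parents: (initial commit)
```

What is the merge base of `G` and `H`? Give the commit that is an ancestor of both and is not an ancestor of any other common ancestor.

Q

Ancestors of G: {A, C, D, E, F, G, O, Q, R}.
Ancestors of H: {A, C, D, E, F, H, J, L, M, Q, R}.
Common ancestors: {A, C, D, E, F, Q, R}.
Among these, Q is not an ancestor of any other common ancestor — it is the merge base.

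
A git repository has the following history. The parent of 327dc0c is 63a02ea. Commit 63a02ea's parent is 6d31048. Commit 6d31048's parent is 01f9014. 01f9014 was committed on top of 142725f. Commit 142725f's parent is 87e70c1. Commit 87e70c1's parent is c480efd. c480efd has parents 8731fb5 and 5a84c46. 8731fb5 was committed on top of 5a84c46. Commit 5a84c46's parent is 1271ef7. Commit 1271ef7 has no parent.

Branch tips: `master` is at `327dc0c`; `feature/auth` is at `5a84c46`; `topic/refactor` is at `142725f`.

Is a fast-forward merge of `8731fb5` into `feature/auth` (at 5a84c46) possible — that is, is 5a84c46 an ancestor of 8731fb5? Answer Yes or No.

A fast-forward from 5a84c46 to 8731fb5 is possible iff 5a84c46 is an ancestor of 8731fb5.
Ancestors of 8731fb5: {1271ef7, 5a84c46, 8731fb5}.
5a84c46 is among them, so fast-forward is possible.

Yes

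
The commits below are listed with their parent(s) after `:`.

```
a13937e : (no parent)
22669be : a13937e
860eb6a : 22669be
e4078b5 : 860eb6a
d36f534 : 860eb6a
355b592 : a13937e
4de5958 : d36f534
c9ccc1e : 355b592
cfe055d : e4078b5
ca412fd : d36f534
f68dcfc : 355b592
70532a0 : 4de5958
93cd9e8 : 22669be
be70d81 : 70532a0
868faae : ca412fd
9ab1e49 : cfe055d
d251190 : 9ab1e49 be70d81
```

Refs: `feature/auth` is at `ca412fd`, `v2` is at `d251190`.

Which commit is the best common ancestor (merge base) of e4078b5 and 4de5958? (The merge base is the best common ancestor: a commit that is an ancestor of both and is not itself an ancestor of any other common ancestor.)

860eb6a

Ancestors of e4078b5: {22669be, 860eb6a, a13937e, e4078b5}.
Ancestors of 4de5958: {22669be, 4de5958, 860eb6a, a13937e, d36f534}.
Common ancestors: {22669be, 860eb6a, a13937e}.
Among these, 860eb6a is not an ancestor of any other common ancestor — it is the merge base.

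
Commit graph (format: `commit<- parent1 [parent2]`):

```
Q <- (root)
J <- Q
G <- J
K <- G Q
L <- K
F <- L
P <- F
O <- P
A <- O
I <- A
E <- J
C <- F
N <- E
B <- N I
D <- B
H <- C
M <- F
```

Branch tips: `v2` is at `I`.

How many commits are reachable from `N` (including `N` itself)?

4

Walking parent pointers from N: reachable set = {E, J, N, Q}.
That is 4 commits.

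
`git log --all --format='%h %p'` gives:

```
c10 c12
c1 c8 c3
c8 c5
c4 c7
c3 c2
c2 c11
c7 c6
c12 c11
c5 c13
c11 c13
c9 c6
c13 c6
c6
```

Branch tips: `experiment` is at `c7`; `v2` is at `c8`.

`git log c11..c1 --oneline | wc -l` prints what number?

Reachable from c1: {c1, c11, c13, c2, c3, c5, c6, c8}.
Reachable from c11: {c11, c13, c6}.
In c1's history but not c11's: {c1, c2, c3, c5, c8} — 5 commits.

5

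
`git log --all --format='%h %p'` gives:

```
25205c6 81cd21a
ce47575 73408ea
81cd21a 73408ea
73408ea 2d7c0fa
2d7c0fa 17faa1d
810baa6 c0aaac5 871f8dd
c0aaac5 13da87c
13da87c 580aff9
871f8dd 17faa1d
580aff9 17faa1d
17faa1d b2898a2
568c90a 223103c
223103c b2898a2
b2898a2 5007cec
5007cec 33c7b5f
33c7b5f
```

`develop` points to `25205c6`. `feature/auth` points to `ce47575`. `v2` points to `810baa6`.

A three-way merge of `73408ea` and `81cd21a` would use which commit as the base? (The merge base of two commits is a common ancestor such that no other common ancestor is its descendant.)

Ancestors of 73408ea: {17faa1d, 2d7c0fa, 33c7b5f, 5007cec, 73408ea, b2898a2}.
Ancestors of 81cd21a: {17faa1d, 2d7c0fa, 33c7b5f, 5007cec, 73408ea, 81cd21a, b2898a2}.
Common ancestors: {17faa1d, 2d7c0fa, 33c7b5f, 5007cec, 73408ea, b2898a2}.
Among these, 73408ea is not an ancestor of any other common ancestor — it is the merge base.

73408ea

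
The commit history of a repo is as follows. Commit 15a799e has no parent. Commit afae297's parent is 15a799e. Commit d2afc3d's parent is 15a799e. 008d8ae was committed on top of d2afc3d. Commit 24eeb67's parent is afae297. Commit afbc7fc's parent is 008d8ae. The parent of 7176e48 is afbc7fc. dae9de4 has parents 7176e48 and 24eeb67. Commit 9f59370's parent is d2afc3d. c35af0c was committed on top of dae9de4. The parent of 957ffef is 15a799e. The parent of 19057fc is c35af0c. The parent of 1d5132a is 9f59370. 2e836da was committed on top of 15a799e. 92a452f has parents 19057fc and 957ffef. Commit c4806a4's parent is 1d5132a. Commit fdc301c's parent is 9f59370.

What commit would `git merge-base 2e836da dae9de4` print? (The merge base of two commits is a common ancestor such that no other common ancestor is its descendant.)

15a799e

Ancestors of 2e836da: {15a799e, 2e836da}.
Ancestors of dae9de4: {008d8ae, 15a799e, 24eeb67, 7176e48, afae297, afbc7fc, d2afc3d, dae9de4}.
Common ancestors: {15a799e}.
The only common ancestor is 15a799e, so it is the merge base.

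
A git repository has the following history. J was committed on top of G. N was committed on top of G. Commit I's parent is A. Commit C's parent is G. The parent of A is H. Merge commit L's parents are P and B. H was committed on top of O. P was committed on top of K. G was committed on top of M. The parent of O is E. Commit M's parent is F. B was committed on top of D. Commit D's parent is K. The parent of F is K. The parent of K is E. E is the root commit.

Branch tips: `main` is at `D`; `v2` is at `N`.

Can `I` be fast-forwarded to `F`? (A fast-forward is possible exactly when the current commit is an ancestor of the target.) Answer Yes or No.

No

A fast-forward from I to F is possible iff I is an ancestor of F.
Ancestors of F: {E, F, K}.
I is not among them, so fast-forward is not possible.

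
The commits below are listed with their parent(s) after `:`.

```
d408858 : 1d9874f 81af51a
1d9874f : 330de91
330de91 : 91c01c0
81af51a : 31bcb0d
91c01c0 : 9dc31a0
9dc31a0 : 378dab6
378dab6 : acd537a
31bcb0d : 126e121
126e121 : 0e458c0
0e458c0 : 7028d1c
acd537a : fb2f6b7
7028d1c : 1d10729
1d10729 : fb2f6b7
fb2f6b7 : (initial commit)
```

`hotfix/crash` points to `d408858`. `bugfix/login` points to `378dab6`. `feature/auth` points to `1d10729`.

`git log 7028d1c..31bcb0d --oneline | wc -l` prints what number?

3

Reachable from 31bcb0d: {0e458c0, 126e121, 1d10729, 31bcb0d, 7028d1c, fb2f6b7}.
Reachable from 7028d1c: {1d10729, 7028d1c, fb2f6b7}.
In 31bcb0d's history but not 7028d1c's: {0e458c0, 126e121, 31bcb0d} — 3 commits.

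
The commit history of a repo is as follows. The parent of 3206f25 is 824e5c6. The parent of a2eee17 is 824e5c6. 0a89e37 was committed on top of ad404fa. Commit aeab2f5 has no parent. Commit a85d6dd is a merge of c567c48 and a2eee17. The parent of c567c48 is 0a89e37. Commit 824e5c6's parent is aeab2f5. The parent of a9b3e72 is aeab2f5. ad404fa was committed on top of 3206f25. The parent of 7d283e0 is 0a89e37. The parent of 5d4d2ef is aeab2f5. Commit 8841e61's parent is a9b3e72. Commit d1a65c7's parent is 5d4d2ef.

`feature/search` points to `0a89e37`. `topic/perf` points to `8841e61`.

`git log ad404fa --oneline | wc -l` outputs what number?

4

Walking parent pointers from ad404fa: reachable set = {3206f25, 824e5c6, ad404fa, aeab2f5}.
That is 4 commits.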